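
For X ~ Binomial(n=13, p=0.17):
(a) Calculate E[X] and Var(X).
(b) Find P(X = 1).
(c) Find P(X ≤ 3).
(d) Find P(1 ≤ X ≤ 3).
(a) E[X] = 2.2100, Var(X) = 1.8343
(b) P(X = 1) = 0.236227
(c) P(X ≤ 3) = 0.833267
(d) P(1 ≤ X ≤ 3) = 0.744549

We have X ~ Binomial(n=13, p=0.17).

(a) Moments:
E[X] = 2.2100
Var(X) = 1.8343
σ = √Var(X) = 1.3544

(b) Point probability using PMF:
P(X = 1) = 0.236227

(c) Cumulative probability using CDF:
P(X ≤ 3) = F(3) = 0.833267

(d) Range probability:
P(1 ≤ X ≤ 3) = P(X ≤ 3) - P(X ≤ 0)
                   = F(3) - F(0)
                   = 0.833267 - 0.088719
                   = 0.744549

This means approximately 74.5% of outcomes fall in the interval [1, 3].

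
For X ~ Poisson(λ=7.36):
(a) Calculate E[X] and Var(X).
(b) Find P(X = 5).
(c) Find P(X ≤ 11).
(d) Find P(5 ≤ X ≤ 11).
(a) E[X] = 7.3600, Var(X) = 7.3600
(b) P(X = 5) = 0.114499
(c) P(X ≤ 11) = 0.928685
(d) P(5 ≤ X ≤ 11) = 0.786076

We have X ~ Poisson(λ=7.36).

(a) Moments:
E[X] = 7.3600
Var(X) = 7.3600
σ = √Var(X) = 2.7129

(b) Point probability using PMF:
P(X = 5) = 0.114499

(c) Cumulative probability using CDF:
P(X ≤ 11) = F(11) = 0.928685

(d) Range probability:
P(5 ≤ X ≤ 11) = P(X ≤ 11) - P(X ≤ 4)
                   = F(11) - F(4)
                   = 0.928685 - 0.142608
                   = 0.786076

This means approximately 78.6% of outcomes fall in the interval [5, 11].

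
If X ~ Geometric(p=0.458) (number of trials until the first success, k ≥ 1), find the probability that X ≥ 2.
0.542000

We have X ~ Geometric(p=0.458) (number of trials until the first success, k ≥ 1).

For discrete distributions, P(X ≥ 2) = 1 - P(X ≤ 1).

P(X ≤ 1) = 0.458000
P(X ≥ 2) = 1 - 0.458000 = 0.542000

So there's approximately a 54.2% chance that X is at least 2.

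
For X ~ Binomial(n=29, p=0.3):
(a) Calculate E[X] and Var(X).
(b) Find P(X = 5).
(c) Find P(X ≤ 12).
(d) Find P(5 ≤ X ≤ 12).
(a) E[X] = 8.7000, Var(X) = 6.0900
(b) P(X = 5) = 0.055285
(c) P(X ≤ 12) = 0.934778
(d) P(5 ≤ X ≤ 12) = 0.896883

We have X ~ Binomial(n=29, p=0.3).

(a) Moments:
E[X] = 8.7000
Var(X) = 6.0900
σ = √Var(X) = 2.4678

(b) Point probability using PMF:
P(X = 5) = 0.055285

(c) Cumulative probability using CDF:
P(X ≤ 12) = F(12) = 0.934778

(d) Range probability:
P(5 ≤ X ≤ 12) = P(X ≤ 12) - P(X ≤ 4)
                   = F(12) - F(4)
                   = 0.934778 - 0.037895
                   = 0.896883

This means approximately 89.7% of outcomes fall in the interval [5, 12].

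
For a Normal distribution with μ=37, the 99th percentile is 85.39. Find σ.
σ = 20.8008

For X ~ Normal(μ, σ), the p-th percentile satisfies x = μ + z_p × σ,
where z_p = Φ⁻¹(p) is the standard normal quantile.

Step 1: z_{0.99} = Φ⁻¹(0.99) = 2.3263

Step 2: Solve for σ:
85.39 = 37 + 2.3263 × σ
σ = (85.39 - 37) / 2.3263
σ = 48.39 / 2.3263
σ = 20.8008

Verification: μ + z × σ = 37 + 2.3263 × 20.8008 = 85.39 ✓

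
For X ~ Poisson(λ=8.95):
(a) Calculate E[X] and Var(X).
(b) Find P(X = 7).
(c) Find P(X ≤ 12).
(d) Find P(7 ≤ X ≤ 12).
(a) E[X] = 8.9500, Var(X) = 8.9500
(b) P(X = 7) = 0.118412
(c) P(X ≤ 12) = 0.879381
(d) P(7 ≤ X ≤ 12) = 0.668008

We have X ~ Poisson(λ=8.95).

(a) Moments:
E[X] = 8.9500
Var(X) = 8.9500
σ = √Var(X) = 2.9917

(b) Point probability using PMF:
P(X = 7) = 0.118412

(c) Cumulative probability using CDF:
P(X ≤ 12) = F(12) = 0.879381

(d) Range probability:
P(7 ≤ X ≤ 12) = P(X ≤ 12) - P(X ≤ 6)
                   = F(12) - F(6)
                   = 0.879381 - 0.211373
                   = 0.668008

This means approximately 66.8% of outcomes fall in the interval [7, 12].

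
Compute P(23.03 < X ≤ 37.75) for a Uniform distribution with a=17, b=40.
0.640000

We have X ~ Uniform(a=17, b=40).

To find P(23.03 < X ≤ 37.75), we use:
P(23.03 < X ≤ 37.75) = P(X ≤ 37.75) - P(X ≤ 23.03)
                 = F(37.75) - F(23.03)
                 = 0.902174 - 0.262174
                 = 0.640000

So there's approximately a 64.0% chance that X falls in this range.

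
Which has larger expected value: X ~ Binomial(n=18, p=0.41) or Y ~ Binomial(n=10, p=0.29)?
X has larger mean (7.3800 > 2.9000)

Compute the expected value for each distribution:

X ~ Binomial(n=18, p=0.41):
E[X] = 7.3800

Y ~ Binomial(n=10, p=0.29):
E[Y] = 2.9000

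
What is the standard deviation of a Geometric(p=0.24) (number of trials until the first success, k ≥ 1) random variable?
3.6324

We have X ~ Geometric(p=0.24) (number of trials until the first success, k ≥ 1).

For a Geometric distribution with p=0.24 (number of trials until the first success, k ≥ 1):
σ = √Var(X) = 3.6324

The standard deviation is the square root of the variance.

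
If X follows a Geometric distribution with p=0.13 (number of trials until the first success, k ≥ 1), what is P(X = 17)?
0.014004

We have X ~ Geometric(p=0.13) (number of trials until the first success, k ≥ 1).

For a Geometric distribution, the PMF gives us the probability of each outcome.

Using the PMF formula:
P(X = 17) = 0.014004

Rounded to 4 decimal places: 0.0140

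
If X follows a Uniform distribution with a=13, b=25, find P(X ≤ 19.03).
0.502500

We have X ~ Uniform(a=13, b=25).

The CDF gives us P(X ≤ k).

Using the CDF:
P(X ≤ 19.03) = 0.502500

This means there's approximately a 50.3% chance that X is at most 19.03.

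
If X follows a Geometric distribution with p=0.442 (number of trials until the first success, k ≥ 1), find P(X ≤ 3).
0.826259

We have X ~ Geometric(p=0.442) (number of trials until the first success, k ≥ 1).

The CDF gives us P(X ≤ k).

Using the CDF:
P(X ≤ 3) = 0.826259

This means there's approximately a 82.6% chance that X is at most 3.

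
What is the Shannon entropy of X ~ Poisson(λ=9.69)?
2.5454 nats

We have X ~ Poisson(λ=9.69).

The Shannon entropy measures the uncertainty or information content of the distribution.

For a Poisson distribution with λ=9.69:
H(X) = 2.5454 nats

(In bits, this would be 3.6722 bits.)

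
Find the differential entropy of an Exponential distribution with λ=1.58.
0.5426 nats

We have X ~ Exponential(λ=1.58).

The differential entropy measures the uncertainty or information content of the distribution.

For an Exponential distribution with λ=1.58:
h(X) = 0.5426 nats

(In bits, this would be 0.7828 bits.)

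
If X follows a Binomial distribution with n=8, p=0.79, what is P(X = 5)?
0.159581

We have X ~ Binomial(n=8, p=0.79).

For a Binomial distribution, the PMF gives us the probability of each outcome.

Using the PMF formula:
P(X = 5) = 0.159581

Rounded to 4 decimal places: 0.1596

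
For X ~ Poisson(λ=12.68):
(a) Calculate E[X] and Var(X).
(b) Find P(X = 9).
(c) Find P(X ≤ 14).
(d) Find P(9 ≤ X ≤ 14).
(a) E[X] = 12.6800, Var(X) = 12.6800
(b) P(X = 9) = 0.072687
(c) P(X ≤ 14) = 0.707355
(d) P(9 ≤ X ≤ 14) = 0.592038

We have X ~ Poisson(λ=12.68).

(a) Moments:
E[X] = 12.6800
Var(X) = 12.6800
σ = √Var(X) = 3.5609

(b) Point probability using PMF:
P(X = 9) = 0.072687

(c) Cumulative probability using CDF:
P(X ≤ 14) = F(14) = 0.707355

(d) Range probability:
P(9 ≤ X ≤ 14) = P(X ≤ 14) - P(X ≤ 8)
                   = F(14) - F(8)
                   = 0.707355 - 0.115317
                   = 0.592038

This means approximately 59.2% of outcomes fall in the interval [9, 14].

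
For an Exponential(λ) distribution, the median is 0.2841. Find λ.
λ = 2.4398

For X ~ Exponential(λ), the CDF is F(x) = 1 - e^(-λx).
The median m satisfies F(m) = 0.5:
1 - e^(-λm) = 0.5
e^(-λm) = 0.5
λm = ln(2)
m = ln(2) / λ

Given m = 0.2841:
λ = ln(2) / 0.2841 = 0.693147 / 0.2841 = 2.4398

Verification: ln(2) / 2.4398 = 0.2841 ✓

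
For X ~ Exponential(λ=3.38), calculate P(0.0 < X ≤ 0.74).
0.918013

We have X ~ Exponential(λ=3.38).

To find P(0.0 < X ≤ 0.74), we use:
P(0.0 < X ≤ 0.74) = P(X ≤ 0.74) - P(X ≤ 0.0)
                 = F(0.74) - F(0.0)
                 = 0.918013 - 0.000000
                 = 0.918013

So there's approximately a 91.8% chance that X falls in this range.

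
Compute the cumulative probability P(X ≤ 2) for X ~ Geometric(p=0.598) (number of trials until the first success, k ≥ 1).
0.838396

We have X ~ Geometric(p=0.598) (number of trials until the first success, k ≥ 1).

The CDF gives us P(X ≤ k).

Using the CDF:
P(X ≤ 2) = 0.838396

This means there's approximately a 83.8% chance that X is at most 2.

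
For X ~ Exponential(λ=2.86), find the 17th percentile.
0.0652

We have X ~ Exponential(λ=2.86).

We want to find x such that P(X ≤ x) = 0.17.

This is the 17th percentile, which means 17% of values fall below this point.

Using the inverse CDF (quantile function):
x = F⁻¹(0.17) = 0.0652

Verification: P(X ≤ 0.0652) = 0.17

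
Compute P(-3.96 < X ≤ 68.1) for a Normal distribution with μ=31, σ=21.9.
0.899668

We have X ~ Normal(μ=31, σ=21.9).

To find P(-3.96 < X ≤ 68.1), we use:
P(-3.96 < X ≤ 68.1) = P(X ≤ 68.1) - P(X ≤ -3.96)
                 = F(68.1) - F(-3.96)
                 = 0.954873 - 0.055206
                 = 0.899668

So there's approximately a 90.0% chance that X falls in this range.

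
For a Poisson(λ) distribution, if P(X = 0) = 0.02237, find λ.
λ = 3.8000

For a Poisson(λ) distribution, the PMF at 0 is:
P(X = 0) = λ^0 e^(-λ) / 0! = e^(-λ)

Given P(X = 0) = 0.02237:
e^(-λ) = 0.02237
-λ = ln(0.02237)
λ = -ln(0.02237) = 3.8000

Verification: e^(-3.8000) = 0.02237 ✓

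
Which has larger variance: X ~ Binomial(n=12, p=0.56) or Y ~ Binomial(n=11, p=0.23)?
X has larger variance (2.9568 > 1.9481)

Compute the variance for each distribution:

X ~ Binomial(n=12, p=0.56):
Var(X) = 2.9568

Y ~ Binomial(n=11, p=0.23):
Var(Y) = 1.9481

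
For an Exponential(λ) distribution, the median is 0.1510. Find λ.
λ = 4.5904

For X ~ Exponential(λ), the CDF is F(x) = 1 - e^(-λx).
The median m satisfies F(m) = 0.5:
1 - e^(-λm) = 0.5
e^(-λm) = 0.5
λm = ln(2)
m = ln(2) / λ

Given m = 0.1510:
λ = ln(2) / 0.1510 = 0.693147 / 0.1510 = 4.5904

Verification: ln(2) / 4.5904 = 0.1510 ✓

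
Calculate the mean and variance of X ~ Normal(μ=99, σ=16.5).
E[X] = 99.0000, Var(X) = 272.2500

We have X ~ Normal(μ=99, σ=16.5).

For a Normal distribution with μ=99, σ=16.5:

Expected value:
E[X] = 99.0000

Variance:
Var(X) = 272.2500

Standard deviation:
σ = √Var(X) = 16.5000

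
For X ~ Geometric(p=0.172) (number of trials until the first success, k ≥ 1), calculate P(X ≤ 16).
0.951193

We have X ~ Geometric(p=0.172) (number of trials until the first success, k ≥ 1).

The CDF gives us P(X ≤ k).

Using the CDF:
P(X ≤ 16) = 0.951193

This means there's approximately a 95.1% chance that X is at most 16.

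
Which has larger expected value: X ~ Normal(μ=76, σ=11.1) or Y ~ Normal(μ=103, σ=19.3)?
Y has larger mean (103.0000 > 76.0000)

Compute the expected value for each distribution:

X ~ Normal(μ=76, σ=11.1):
E[X] = 76.0000

Y ~ Normal(μ=103, σ=19.3):
E[Y] = 103.0000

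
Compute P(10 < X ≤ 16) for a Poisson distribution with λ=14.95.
0.548001

We have X ~ Poisson(λ=14.95).

To find P(10 < X ≤ 16), we use:
P(10 < X ≤ 16) = P(X ≤ 16) - P(X ≤ 10)
                 = F(16) - F(10)
                 = 0.668917 - 0.120915
                 = 0.548001

So there's approximately a 54.8% chance that X falls in this range.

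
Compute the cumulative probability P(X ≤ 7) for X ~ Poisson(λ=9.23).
0.297657

We have X ~ Poisson(λ=9.23).

The CDF gives us P(X ≤ k).

Using the CDF:
P(X ≤ 7) = 0.297657

This means there's approximately a 29.8% chance that X is at most 7.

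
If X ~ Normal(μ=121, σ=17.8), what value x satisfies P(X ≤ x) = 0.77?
134.1515

We have X ~ Normal(μ=121, σ=17.8).

We want to find x such that P(X ≤ x) = 0.77.

This is the 77th percentile, which means 77% of values fall below this point.

Using the inverse CDF (quantile function):
x = F⁻¹(0.77) = 134.1515

Verification: P(X ≤ 134.1515) = 0.77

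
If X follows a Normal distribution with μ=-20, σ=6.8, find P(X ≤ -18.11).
0.609471

We have X ~ Normal(μ=-20, σ=6.8).

The CDF gives us P(X ≤ k).

Using the CDF:
P(X ≤ -18.11) = 0.609471

This means there's approximately a 60.9% chance that X is at most -18.11.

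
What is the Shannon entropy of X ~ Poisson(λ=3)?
1.9315 nats

We have X ~ Poisson(λ=3).

The Shannon entropy measures the uncertainty or information content of the distribution.

For a Poisson distribution with λ=3:
H(X) = 1.9315 nats

(In bits, this would be 2.7865 bits.)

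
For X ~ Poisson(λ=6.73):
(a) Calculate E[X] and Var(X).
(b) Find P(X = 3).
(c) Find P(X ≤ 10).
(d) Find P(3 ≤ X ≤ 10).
(a) E[X] = 6.7300, Var(X) = 6.7300
(b) P(X = 3) = 0.060686
(c) P(X ≤ 10) = 0.919533
(d) P(3 ≤ X ≤ 10) = 0.883247

We have X ~ Poisson(λ=6.73).

(a) Moments:
E[X] = 6.7300
Var(X) = 6.7300
σ = √Var(X) = 2.5942

(b) Point probability using PMF:
P(X = 3) = 0.060686

(c) Cumulative probability using CDF:
P(X ≤ 10) = F(10) = 0.919533

(d) Range probability:
P(3 ≤ X ≤ 10) = P(X ≤ 10) - P(X ≤ 2)
                   = F(10) - F(2)
                   = 0.919533 - 0.036286
                   = 0.883247

This means approximately 88.3% of outcomes fall in the interval [3, 10].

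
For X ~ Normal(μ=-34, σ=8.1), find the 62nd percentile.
-31.5256

We have X ~ Normal(μ=-34, σ=8.1).

We want to find x such that P(X ≤ x) = 0.62.

This is the 62nd percentile, which means 62% of values fall below this point.

Using the inverse CDF (quantile function):
x = F⁻¹(0.62) = -31.5256

Verification: P(X ≤ -31.5256) = 0.62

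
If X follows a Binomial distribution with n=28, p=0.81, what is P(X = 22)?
0.171883

We have X ~ Binomial(n=28, p=0.81).

For a Binomial distribution, the PMF gives us the probability of each outcome.

Using the PMF formula:
P(X = 22) = 0.171883

Rounded to 4 decimal places: 0.1719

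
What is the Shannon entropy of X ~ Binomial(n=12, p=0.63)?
1.9298 nats

We have X ~ Binomial(n=12, p=0.63).

The Shannon entropy measures the uncertainty or information content of the distribution.

For a Binomial distribution with n=12, p=0.63:
H(X) = 1.9298 nats

(In bits, this would be 2.7842 bits.)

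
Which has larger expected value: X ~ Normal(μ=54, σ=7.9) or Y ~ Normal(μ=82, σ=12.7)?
Y has larger mean (82.0000 > 54.0000)

Compute the expected value for each distribution:

X ~ Normal(μ=54, σ=7.9):
E[X] = 54.0000

Y ~ Normal(μ=82, σ=12.7):
E[Y] = 82.0000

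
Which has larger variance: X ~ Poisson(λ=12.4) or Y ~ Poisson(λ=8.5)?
X has larger variance (12.4000 > 8.5000)

Compute the variance for each distribution:

X ~ Poisson(λ=12.4):
Var(X) = 12.4000

Y ~ Poisson(λ=8.5):
Var(Y) = 8.5000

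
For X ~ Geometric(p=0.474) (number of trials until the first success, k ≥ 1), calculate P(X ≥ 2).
0.526000

We have X ~ Geometric(p=0.474) (number of trials until the first success, k ≥ 1).

For discrete distributions, P(X ≥ 2) = 1 - P(X ≤ 1).

P(X ≤ 1) = 0.474000
P(X ≥ 2) = 1 - 0.474000 = 0.526000

So there's approximately a 52.6% chance that X is at least 2.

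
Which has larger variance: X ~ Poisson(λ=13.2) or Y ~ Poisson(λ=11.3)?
X has larger variance (13.2000 > 11.3000)

Compute the variance for each distribution:

X ~ Poisson(λ=13.2):
Var(X) = 13.2000

Y ~ Poisson(λ=11.3):
Var(Y) = 11.3000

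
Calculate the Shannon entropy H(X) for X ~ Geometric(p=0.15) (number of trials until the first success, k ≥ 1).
2.8181 nats

We have X ~ Geometric(p=0.15) (number of trials until the first success, k ≥ 1).

The Shannon entropy measures the uncertainty or information content of the distribution.

For a Geometric distribution with p=0.15 (number of trials until the first success, k ≥ 1):
H(X) = 2.8181 nats

(In bits, this would be 4.0656 bits.)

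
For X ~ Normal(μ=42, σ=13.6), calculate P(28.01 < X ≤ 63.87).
0.794276

We have X ~ Normal(μ=42, σ=13.6).

To find P(28.01 < X ≤ 63.87), we use:
P(28.01 < X ≤ 63.87) = P(X ≤ 63.87) - P(X ≤ 28.01)
                 = F(63.87) - F(28.01)
                 = 0.946092 - 0.151816
                 = 0.794276

So there's approximately a 79.4% chance that X falls in this range.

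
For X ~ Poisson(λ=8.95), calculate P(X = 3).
0.015502

We have X ~ Poisson(λ=8.95).

For a Poisson distribution, the PMF gives us the probability of each outcome.

Using the PMF formula:
P(X = 3) = 0.015502

Rounded to 4 decimal places: 0.0155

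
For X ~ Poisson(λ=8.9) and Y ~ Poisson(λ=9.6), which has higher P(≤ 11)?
X has higher probability (P(X ≤ 11) = 0.8126 > P(Y ≤ 11) = 0.7412)

Compute P(≤ 11) for each distribution:

X ~ Poisson(λ=8.9):
P(X ≤ 11) = 0.8126

Y ~ Poisson(λ=9.6):
P(Y ≤ 11) = 0.7412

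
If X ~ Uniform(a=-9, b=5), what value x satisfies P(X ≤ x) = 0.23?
-5.7800

We have X ~ Uniform(a=-9, b=5).

We want to find x such that P(X ≤ x) = 0.23.

This is the 23rd percentile, which means 23% of values fall below this point.

Using the inverse CDF (quantile function):
x = F⁻¹(0.23) = -5.7800

Verification: P(X ≤ -5.7800) = 0.23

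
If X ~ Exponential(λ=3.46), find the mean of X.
0.2890

We have X ~ Exponential(λ=3.46).

For an Exponential distribution with λ=3.46:
E[X] = 0.2890

This is the expected (average) value of X.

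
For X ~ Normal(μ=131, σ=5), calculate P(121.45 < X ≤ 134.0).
0.697680

We have X ~ Normal(μ=131, σ=5).

To find P(121.45 < X ≤ 134.0), we use:
P(121.45 < X ≤ 134.0) = P(X ≤ 134.0) - P(X ≤ 121.45)
                 = F(134.0) - F(121.45)
                 = 0.725747 - 0.028067
                 = 0.697680

So there's approximately a 69.8% chance that X falls in this range.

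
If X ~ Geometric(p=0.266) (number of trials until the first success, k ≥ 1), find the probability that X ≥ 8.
0.114782

We have X ~ Geometric(p=0.266) (number of trials until the first success, k ≥ 1).

For discrete distributions, P(X ≥ 8) = 1 - P(X ≤ 7).

P(X ≤ 7) = 0.885218
P(X ≥ 8) = 1 - 0.885218 = 0.114782

So there's approximately a 11.5% chance that X is at least 8.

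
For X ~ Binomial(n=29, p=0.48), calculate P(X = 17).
0.077317

We have X ~ Binomial(n=29, p=0.48).

For a Binomial distribution, the PMF gives us the probability of each outcome.

Using the PMF formula:
P(X = 17) = 0.077317

Rounded to 4 decimal places: 0.0773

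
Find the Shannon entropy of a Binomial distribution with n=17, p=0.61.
2.1161 nats

We have X ~ Binomial(n=17, p=0.61).

The Shannon entropy measures the uncertainty or information content of the distribution.

For a Binomial distribution with n=17, p=0.61:
H(X) = 2.1161 nats

(In bits, this would be 3.0529 bits.)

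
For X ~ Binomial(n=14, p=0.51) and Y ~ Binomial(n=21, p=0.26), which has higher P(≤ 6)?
Y has higher probability (P(Y ≤ 6) = 0.7073 > P(X ≤ 6) = 0.3663)

Compute P(≤ 6) for each distribution:

X ~ Binomial(n=14, p=0.51):
P(X ≤ 6) = 0.3663

Y ~ Binomial(n=21, p=0.26):
P(Y ≤ 6) = 0.7073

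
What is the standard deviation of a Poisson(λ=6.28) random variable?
2.5060

We have X ~ Poisson(λ=6.28).

For a Poisson distribution with λ=6.28:
σ = √Var(X) = 2.5060

The standard deviation is the square root of the variance.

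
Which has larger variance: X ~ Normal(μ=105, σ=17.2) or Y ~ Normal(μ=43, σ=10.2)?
X has larger variance (295.8400 > 104.0400)

Compute the variance for each distribution:

X ~ Normal(μ=105, σ=17.2):
Var(X) = 295.8400

Y ~ Normal(μ=43, σ=10.2):
Var(Y) = 104.0400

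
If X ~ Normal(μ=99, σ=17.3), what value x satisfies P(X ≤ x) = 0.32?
90.9088

We have X ~ Normal(μ=99, σ=17.3).

We want to find x such that P(X ≤ x) = 0.32.

This is the 32nd percentile, which means 32% of values fall below this point.

Using the inverse CDF (quantile function):
x = F⁻¹(0.32) = 90.9088

Verification: P(X ≤ 90.9088) = 0.32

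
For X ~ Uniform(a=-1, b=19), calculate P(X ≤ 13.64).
0.732000

We have X ~ Uniform(a=-1, b=19).

The CDF gives us P(X ≤ k).

Using the CDF:
P(X ≤ 13.64) = 0.732000

This means there's approximately a 73.2% chance that X is at most 13.64.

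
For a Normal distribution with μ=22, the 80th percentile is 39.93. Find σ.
σ = 21.3041

For X ~ Normal(μ, σ), the p-th percentile satisfies x = μ + z_p × σ,
where z_p = Φ⁻¹(p) is the standard normal quantile.

Step 1: z_{0.8} = Φ⁻¹(0.8) = 0.8416

Step 2: Solve for σ:
39.93 = 22 + 0.8416 × σ
σ = (39.93 - 22) / 0.8416
σ = 17.93 / 0.8416
σ = 21.3041

Verification: μ + z × σ = 22 + 0.8416 × 21.3041 = 39.93 ✓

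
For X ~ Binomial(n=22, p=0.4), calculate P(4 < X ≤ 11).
0.852712

We have X ~ Binomial(n=22, p=0.4).

To find P(4 < X ≤ 11), we use:
P(4 < X ≤ 11) = P(X ≤ 11) - P(X ≤ 4)
                 = F(11) - F(4)
                 = 0.879294 - 0.026582
                 = 0.852712

So there's approximately a 85.3% chance that X falls in this range.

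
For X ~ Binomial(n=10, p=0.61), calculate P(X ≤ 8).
0.947259

We have X ~ Binomial(n=10, p=0.61).

The CDF gives us P(X ≤ k).

Using the CDF:
P(X ≤ 8) = 0.947259

This means there's approximately a 94.7% chance that X is at most 8.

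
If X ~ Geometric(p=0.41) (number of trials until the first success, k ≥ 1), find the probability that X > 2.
0.348100

We have X ~ Geometric(p=0.41) (number of trials until the first success, k ≥ 1).

P(X > 2) = 1 - P(X ≤ 2)
                = 1 - F(2)
                = 1 - 0.651900
                = 0.348100

So there's approximately a 34.8% chance that X exceeds 2.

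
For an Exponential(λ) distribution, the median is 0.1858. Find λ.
λ = 3.7306

For X ~ Exponential(λ), the CDF is F(x) = 1 - e^(-λx).
The median m satisfies F(m) = 0.5:
1 - e^(-λm) = 0.5
e^(-λm) = 0.5
λm = ln(2)
m = ln(2) / λ

Given m = 0.1858:
λ = ln(2) / 0.1858 = 0.693147 / 0.1858 = 3.7306

Verification: ln(2) / 3.7306 = 0.1858 ✓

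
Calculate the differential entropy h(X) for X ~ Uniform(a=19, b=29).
2.3026 nats

We have X ~ Uniform(a=19, b=29).

The differential entropy measures the uncertainty or information content of the distribution.

For a Uniform distribution with a=19, b=29:
h(X) = 2.3026 nats

(In bits, this would be 3.3219 bits.)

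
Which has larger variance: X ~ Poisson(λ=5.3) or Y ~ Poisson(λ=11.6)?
Y has larger variance (11.6000 > 5.3000)

Compute the variance for each distribution:

X ~ Poisson(λ=5.3):
Var(X) = 5.3000

Y ~ Poisson(λ=11.6):
Var(Y) = 11.6000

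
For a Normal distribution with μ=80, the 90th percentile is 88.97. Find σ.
σ = 6.9993

For X ~ Normal(μ, σ), the p-th percentile satisfies x = μ + z_p × σ,
where z_p = Φ⁻¹(p) is the standard normal quantile.

Step 1: z_{0.9} = Φ⁻¹(0.9) = 1.2816

Step 2: Solve for σ:
88.97 = 80 + 1.2816 × σ
σ = (88.97 - 80) / 1.2816
σ = 8.97 / 1.2816
σ = 6.9993

Verification: μ + z × σ = 80 + 1.2816 × 6.9993 = 88.97 ✓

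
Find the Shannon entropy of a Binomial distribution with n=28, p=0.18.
2.1185 nats

We have X ~ Binomial(n=28, p=0.18).

The Shannon entropy measures the uncertainty or information content of the distribution.

For a Binomial distribution with n=28, p=0.18:
H(X) = 2.1185 nats

(In bits, this would be 3.0564 bits.)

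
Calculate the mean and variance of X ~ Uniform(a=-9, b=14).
E[X] = 2.5000, Var(X) = 44.0833

We have X ~ Uniform(a=-9, b=14).

For a Uniform distribution with a=-9, b=14:

Expected value:
E[X] = 2.5000

Variance:
Var(X) = 44.0833

Standard deviation:
σ = √Var(X) = 6.6395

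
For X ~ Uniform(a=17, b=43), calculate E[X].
30.0000

We have X ~ Uniform(a=17, b=43).

For a Uniform distribution with a=17, b=43:
E[X] = 30.0000

This is the expected (average) value of X.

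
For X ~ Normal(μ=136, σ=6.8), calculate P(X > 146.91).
0.054312

We have X ~ Normal(μ=136, σ=6.8).

P(X > 146.91) = 1 - P(X ≤ 146.91)
                = 1 - F(146.91)
                = 1 - 0.945688
                = 0.054312

So there's approximately a 5.4% chance that X exceeds 146.91.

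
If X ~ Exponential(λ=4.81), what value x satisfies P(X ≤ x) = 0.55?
0.1660

We have X ~ Exponential(λ=4.81).

We want to find x such that P(X ≤ x) = 0.55.

This is the 55th percentile, which means 55% of values fall below this point.

Using the inverse CDF (quantile function):
x = F⁻¹(0.55) = 0.1660

Verification: P(X ≤ 0.1660) = 0.55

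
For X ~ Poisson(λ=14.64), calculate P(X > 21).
0.043113

We have X ~ Poisson(λ=14.64).

P(X > 21) = 1 - P(X ≤ 21)
                = 1 - F(21)
                = 1 - 0.956887
                = 0.043113

So there's approximately a 4.3% chance that X exceeds 21.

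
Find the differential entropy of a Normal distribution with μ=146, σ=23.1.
4.5588 nats

We have X ~ Normal(μ=146, σ=23.1).

The differential entropy measures the uncertainty or information content of the distribution.

For a Normal distribution with μ=146, σ=23.1:
h(X) = 4.5588 nats

(In bits, this would be 6.5769 bits.)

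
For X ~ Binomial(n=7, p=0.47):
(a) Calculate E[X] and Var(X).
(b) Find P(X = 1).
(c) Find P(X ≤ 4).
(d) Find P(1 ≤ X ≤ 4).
(a) E[X] = 3.2900, Var(X) = 1.7437
(b) P(X = 1) = 0.072921
(c) P(X ≤ 4) = 0.819655
(d) P(1 ≤ X ≤ 4) = 0.807907

We have X ~ Binomial(n=7, p=0.47).

(a) Moments:
E[X] = 3.2900
Var(X) = 1.7437
σ = √Var(X) = 1.3205

(b) Point probability using PMF:
P(X = 1) = 0.072921

(c) Cumulative probability using CDF:
P(X ≤ 4) = F(4) = 0.819655

(d) Range probability:
P(1 ≤ X ≤ 4) = P(X ≤ 4) - P(X ≤ 0)
                   = F(4) - F(0)
                   = 0.819655 - 0.011747
                   = 0.807907

This means approximately 80.8% of outcomes fall in the interval [1, 4].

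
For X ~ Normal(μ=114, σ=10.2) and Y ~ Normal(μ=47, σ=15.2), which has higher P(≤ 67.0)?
Y has higher probability (P(Y ≤ 67.0) = 0.9059 > P(X ≤ 67.0) = 0.0000)

Compute P(≤ 67.0) for each distribution:

X ~ Normal(μ=114, σ=10.2):
P(X ≤ 67.0) = 0.0000

Y ~ Normal(μ=47, σ=15.2):
P(Y ≤ 67.0) = 0.9059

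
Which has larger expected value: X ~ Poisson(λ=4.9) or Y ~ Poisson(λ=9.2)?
Y has larger mean (9.2000 > 4.9000)

Compute the expected value for each distribution:

X ~ Poisson(λ=4.9):
E[X] = 4.9000

Y ~ Poisson(λ=9.2):
E[Y] = 9.2000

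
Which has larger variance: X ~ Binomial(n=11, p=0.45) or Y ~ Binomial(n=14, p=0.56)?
Y has larger variance (3.4496 > 2.7225)

Compute the variance for each distribution:

X ~ Binomial(n=11, p=0.45):
Var(X) = 2.7225

Y ~ Binomial(n=14, p=0.56):
Var(Y) = 3.4496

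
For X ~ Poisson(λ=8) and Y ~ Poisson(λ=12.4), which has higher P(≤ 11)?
X has higher probability (P(X ≤ 11) = 0.8881 > P(Y ≤ 11) = 0.4167)

Compute P(≤ 11) for each distribution:

X ~ Poisson(λ=8):
P(X ≤ 11) = 0.8881

Y ~ Poisson(λ=12.4):
P(Y ≤ 11) = 0.4167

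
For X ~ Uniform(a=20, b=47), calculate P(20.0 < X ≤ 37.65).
0.653704

We have X ~ Uniform(a=20, b=47).

To find P(20.0 < X ≤ 37.65), we use:
P(20.0 < X ≤ 37.65) = P(X ≤ 37.65) - P(X ≤ 20.0)
                 = F(37.65) - F(20.0)
                 = 0.653704 - 0.000000
                 = 0.653704

So there's approximately a 65.4% chance that X falls in this range.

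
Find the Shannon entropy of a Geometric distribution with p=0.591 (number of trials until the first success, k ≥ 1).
1.1447 nats

We have X ~ Geometric(p=0.591) (number of trials until the first success, k ≥ 1).

The Shannon entropy measures the uncertainty or information content of the distribution.

For a Geometric distribution with p=0.591 (number of trials until the first success, k ≥ 1):
H(X) = 1.1447 nats

(In bits, this would be 1.6514 bits.)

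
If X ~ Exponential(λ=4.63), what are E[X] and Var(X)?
E[X] = 0.2160, Var(X) = 0.0466

We have X ~ Exponential(λ=4.63).

For an Exponential distribution with λ=4.63:

Expected value:
E[X] = 0.2160

Variance:
Var(X) = 0.0466

Standard deviation:
σ = √Var(X) = 0.2160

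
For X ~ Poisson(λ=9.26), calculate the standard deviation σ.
3.0430

We have X ~ Poisson(λ=9.26).

For a Poisson distribution with λ=9.26:
σ = √Var(X) = 3.0430

The standard deviation is the square root of the variance.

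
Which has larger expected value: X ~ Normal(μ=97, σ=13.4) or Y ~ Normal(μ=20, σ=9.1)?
X has larger mean (97.0000 > 20.0000)

Compute the expected value for each distribution:

X ~ Normal(μ=97, σ=13.4):
E[X] = 97.0000

Y ~ Normal(μ=20, σ=9.1):
E[Y] = 20.0000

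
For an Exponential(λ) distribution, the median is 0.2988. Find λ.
λ = 2.3198

For X ~ Exponential(λ), the CDF is F(x) = 1 - e^(-λx).
The median m satisfies F(m) = 0.5:
1 - e^(-λm) = 0.5
e^(-λm) = 0.5
λm = ln(2)
m = ln(2) / λ

Given m = 0.2988:
λ = ln(2) / 0.2988 = 0.693147 / 0.2988 = 2.3198

Verification: ln(2) / 2.3198 = 0.2988 ✓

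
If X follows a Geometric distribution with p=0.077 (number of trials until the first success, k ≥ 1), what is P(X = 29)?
0.008168

We have X ~ Geometric(p=0.077) (number of trials until the first success, k ≥ 1).

For a Geometric distribution, the PMF gives us the probability of each outcome.

Using the PMF formula:
P(X = 29) = 0.008168

Rounded to 4 decimal places: 0.0082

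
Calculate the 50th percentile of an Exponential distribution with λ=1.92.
0.3610

We have X ~ Exponential(λ=1.92).

We want to find x such that P(X ≤ x) = 0.5.

This is the 50th percentile, which means 50% of values fall below this point.

Using the inverse CDF (quantile function):
x = F⁻¹(0.5) = 0.3610

Verification: P(X ≤ 0.3610) = 0.5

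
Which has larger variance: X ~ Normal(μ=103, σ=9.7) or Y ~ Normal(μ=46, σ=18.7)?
Y has larger variance (349.6900 > 94.0900)

Compute the variance for each distribution:

X ~ Normal(μ=103, σ=9.7):
Var(X) = 94.0900

Y ~ Normal(μ=46, σ=18.7):
Var(Y) = 349.6900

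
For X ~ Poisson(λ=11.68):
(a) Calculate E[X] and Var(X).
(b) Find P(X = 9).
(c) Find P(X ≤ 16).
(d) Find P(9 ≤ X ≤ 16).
(a) E[X] = 11.6800, Var(X) = 11.6800
(b) P(X = 9) = 0.094333
(c) P(X ≤ 16) = 0.915158
(d) P(9 ≤ X ≤ 16) = 0.738025

We have X ~ Poisson(λ=11.68).

(a) Moments:
E[X] = 11.6800
Var(X) = 11.6800
σ = √Var(X) = 3.4176

(b) Point probability using PMF:
P(X = 9) = 0.094333

(c) Cumulative probability using CDF:
P(X ≤ 16) = F(16) = 0.915158

(d) Range probability:
P(9 ≤ X ≤ 16) = P(X ≤ 16) - P(X ≤ 8)
                   = F(16) - F(8)
                   = 0.915158 - 0.177133
                   = 0.738025

This means approximately 73.8% of outcomes fall in the interval [9, 16].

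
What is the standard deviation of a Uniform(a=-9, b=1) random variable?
2.8868

We have X ~ Uniform(a=-9, b=1).

For a Uniform distribution with a=-9, b=1:
σ = √Var(X) = 2.8868

The standard deviation is the square root of the variance.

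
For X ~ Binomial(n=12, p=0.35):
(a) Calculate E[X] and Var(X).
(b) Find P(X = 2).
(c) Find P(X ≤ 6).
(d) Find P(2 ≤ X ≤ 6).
(a) E[X] = 4.2000, Var(X) = 2.7300
(b) P(X = 2) = 0.108846
(c) P(X ≤ 6) = 0.915368
(d) P(2 ≤ X ≤ 6) = 0.872927

We have X ~ Binomial(n=12, p=0.35).

(a) Moments:
E[X] = 4.2000
Var(X) = 2.7300
σ = √Var(X) = 1.6523

(b) Point probability using PMF:
P(X = 2) = 0.108846

(c) Cumulative probability using CDF:
P(X ≤ 6) = F(6) = 0.915368

(d) Range probability:
P(2 ≤ X ≤ 6) = P(X ≤ 6) - P(X ≤ 1)
                   = F(6) - F(1)
                   = 0.915368 - 0.042441
                   = 0.872927

This means approximately 87.3% of outcomes fall in the interval [2, 6].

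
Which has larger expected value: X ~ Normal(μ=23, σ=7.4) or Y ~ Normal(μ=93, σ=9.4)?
Y has larger mean (93.0000 > 23.0000)

Compute the expected value for each distribution:

X ~ Normal(μ=23, σ=7.4):
E[X] = 23.0000

Y ~ Normal(μ=93, σ=9.4):
E[Y] = 93.0000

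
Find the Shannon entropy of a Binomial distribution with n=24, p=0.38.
2.2841 nats

We have X ~ Binomial(n=24, p=0.38).

The Shannon entropy measures the uncertainty or information content of the distribution.

For a Binomial distribution with n=24, p=0.38:
H(X) = 2.2841 nats

(In bits, this would be 3.2952 bits.)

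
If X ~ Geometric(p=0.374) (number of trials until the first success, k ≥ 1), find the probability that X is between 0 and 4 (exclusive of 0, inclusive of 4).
0.846433

We have X ~ Geometric(p=0.374) (number of trials until the first success, k ≥ 1).

To find P(0 < X ≤ 4), we use:
P(0 < X ≤ 4) = P(X ≤ 4) - P(X ≤ 0)
                 = F(4) - F(0)
                 = 0.846433 - 0.000000
                 = 0.846433

So there's approximately a 84.6% chance that X falls in this range.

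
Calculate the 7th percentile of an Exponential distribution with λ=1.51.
0.0481

We have X ~ Exponential(λ=1.51).

We want to find x such that P(X ≤ x) = 0.07.

This is the 7th percentile, which means 7% of values fall below this point.

Using the inverse CDF (quantile function):
x = F⁻¹(0.07) = 0.0481

Verification: P(X ≤ 0.0481) = 0.07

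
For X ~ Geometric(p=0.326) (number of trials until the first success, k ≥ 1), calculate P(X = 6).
0.045344

We have X ~ Geometric(p=0.326) (number of trials until the first success, k ≥ 1).

For a Geometric distribution, the PMF gives us the probability of each outcome.

Using the PMF formula:
P(X = 6) = 0.045344

Rounded to 4 decimal places: 0.0453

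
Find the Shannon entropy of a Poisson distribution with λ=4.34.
2.1299 nats

We have X ~ Poisson(λ=4.34).

The Shannon entropy measures the uncertainty or information content of the distribution.

For a Poisson distribution with λ=4.34:
H(X) = 2.1299 nats

(In bits, this would be 3.0729 bits.)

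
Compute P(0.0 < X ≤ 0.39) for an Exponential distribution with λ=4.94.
0.854357

We have X ~ Exponential(λ=4.94).

To find P(0.0 < X ≤ 0.39), we use:
P(0.0 < X ≤ 0.39) = P(X ≤ 0.39) - P(X ≤ 0.0)
                 = F(0.39) - F(0.0)
                 = 0.854357 - 0.000000
                 = 0.854357

So there's approximately a 85.4% chance that X falls in this range.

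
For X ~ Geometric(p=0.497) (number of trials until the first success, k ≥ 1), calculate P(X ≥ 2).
0.503000

We have X ~ Geometric(p=0.497) (number of trials until the first success, k ≥ 1).

For discrete distributions, P(X ≥ 2) = 1 - P(X ≤ 1).

P(X ≤ 1) = 0.497000
P(X ≥ 2) = 1 - 0.497000 = 0.503000

So there's approximately a 50.3% chance that X is at least 2.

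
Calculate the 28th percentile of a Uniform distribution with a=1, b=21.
6.6000

We have X ~ Uniform(a=1, b=21).

We want to find x such that P(X ≤ x) = 0.28.

This is the 28th percentile, which means 28% of values fall below this point.

Using the inverse CDF (quantile function):
x = F⁻¹(0.28) = 6.6000

Verification: P(X ≤ 6.6000) = 0.28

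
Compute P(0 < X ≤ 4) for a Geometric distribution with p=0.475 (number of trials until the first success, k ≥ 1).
0.924031

We have X ~ Geometric(p=0.475) (number of trials until the first success, k ≥ 1).

To find P(0 < X ≤ 4), we use:
P(0 < X ≤ 4) = P(X ≤ 4) - P(X ≤ 0)
                 = F(4) - F(0)
                 = 0.924031 - 0.000000
                 = 0.924031

So there's approximately a 92.4% chance that X falls in this range.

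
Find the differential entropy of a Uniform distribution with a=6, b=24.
2.8904 nats

We have X ~ Uniform(a=6, b=24).

The differential entropy measures the uncertainty or information content of the distribution.

For a Uniform distribution with a=6, b=24:
h(X) = 2.8904 nats

(In bits, this would be 4.1699 bits.)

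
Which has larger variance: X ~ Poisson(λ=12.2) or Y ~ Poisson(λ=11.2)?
X has larger variance (12.2000 > 11.2000)

Compute the variance for each distribution:

X ~ Poisson(λ=12.2):
Var(X) = 12.2000

Y ~ Poisson(λ=11.2):
Var(Y) = 11.2000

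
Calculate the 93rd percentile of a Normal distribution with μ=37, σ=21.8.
69.1722

We have X ~ Normal(μ=37, σ=21.8).

We want to find x such that P(X ≤ x) = 0.93.

This is the 93rd percentile, which means 93% of values fall below this point.

Using the inverse CDF (quantile function):
x = F⁻¹(0.93) = 69.1722

Verification: P(X ≤ 69.1722) = 0.93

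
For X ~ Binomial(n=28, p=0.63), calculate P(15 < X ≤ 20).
0.669913

We have X ~ Binomial(n=28, p=0.63).

To find P(15 < X ≤ 20), we use:
P(15 < X ≤ 20) = P(X ≤ 20) - P(X ≤ 15)
                 = F(20) - F(15)
                 = 0.869738 - 0.199825
                 = 0.669913

So there's approximately a 67.0% chance that X falls in this range.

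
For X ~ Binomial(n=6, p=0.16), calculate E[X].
0.9600

We have X ~ Binomial(n=6, p=0.16).

For a Binomial distribution with n=6, p=0.16:
E[X] = 0.9600

This is the expected (average) value of X.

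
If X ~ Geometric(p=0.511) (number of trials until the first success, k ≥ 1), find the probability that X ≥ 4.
0.116930

We have X ~ Geometric(p=0.511) (number of trials until the first success, k ≥ 1).

For discrete distributions, P(X ≥ 4) = 1 - P(X ≤ 3).

P(X ≤ 3) = 0.883070
P(X ≥ 4) = 1 - 0.883070 = 0.116930

So there's approximately a 11.7% chance that X is at least 4.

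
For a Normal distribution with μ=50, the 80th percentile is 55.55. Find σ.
σ = 6.5944

For X ~ Normal(μ, σ), the p-th percentile satisfies x = μ + z_p × σ,
where z_p = Φ⁻¹(p) is the standard normal quantile.

Step 1: z_{0.8} = Φ⁻¹(0.8) = 0.8416

Step 2: Solve for σ:
55.55 = 50 + 0.8416 × σ
σ = (55.55 - 50) / 0.8416
σ = 5.55 / 0.8416
σ = 6.5944

Verification: μ + z × σ = 50 + 0.8416 × 6.5944 = 55.55 ✓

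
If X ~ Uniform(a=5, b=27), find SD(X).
6.3509

We have X ~ Uniform(a=5, b=27).

For a Uniform distribution with a=5, b=27:
σ = √Var(X) = 6.3509

The standard deviation is the square root of the variance.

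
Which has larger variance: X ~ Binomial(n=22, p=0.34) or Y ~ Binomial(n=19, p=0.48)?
X has larger variance (4.9368 > 4.7424)

Compute the variance for each distribution:

X ~ Binomial(n=22, p=0.34):
Var(X) = 4.9368

Y ~ Binomial(n=19, p=0.48):
Var(Y) = 4.7424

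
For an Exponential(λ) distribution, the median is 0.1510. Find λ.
λ = 4.5904

For X ~ Exponential(λ), the CDF is F(x) = 1 - e^(-λx).
The median m satisfies F(m) = 0.5:
1 - e^(-λm) = 0.5
e^(-λm) = 0.5
λm = ln(2)
m = ln(2) / λ

Given m = 0.1510:
λ = ln(2) / 0.1510 = 0.693147 / 0.1510 = 4.5904

Verification: ln(2) / 4.5904 = 0.1510 ✓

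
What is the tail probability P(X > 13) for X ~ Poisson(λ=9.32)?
0.091126

We have X ~ Poisson(λ=9.32).

P(X > 13) = 1 - P(X ≤ 13)
                = 1 - F(13)
                = 1 - 0.908874
                = 0.091126

So there's approximately a 9.1% chance that X exceeds 13.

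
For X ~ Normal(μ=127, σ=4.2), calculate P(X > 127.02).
0.498100

We have X ~ Normal(μ=127, σ=4.2).

P(X > 127.02) = 1 - P(X ≤ 127.02)
                = 1 - F(127.02)
                = 1 - 0.501900
                = 0.498100

So there's approximately a 49.8% chance that X exceeds 127.02.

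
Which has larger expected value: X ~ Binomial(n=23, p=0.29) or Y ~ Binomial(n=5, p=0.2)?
X has larger mean (6.6700 > 1.0000)

Compute the expected value for each distribution:

X ~ Binomial(n=23, p=0.29):
E[X] = 6.6700

Y ~ Binomial(n=5, p=0.2):
E[Y] = 1.0000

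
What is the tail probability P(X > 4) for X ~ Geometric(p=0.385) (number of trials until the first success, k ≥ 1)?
0.143054

We have X ~ Geometric(p=0.385) (number of trials until the first success, k ≥ 1).

P(X > 4) = 1 - P(X ≤ 4)
                = 1 - F(4)
                = 1 - 0.856946
                = 0.143054

So there's approximately a 14.3% chance that X exceeds 4.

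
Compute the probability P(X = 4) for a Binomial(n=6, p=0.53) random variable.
0.261451

We have X ~ Binomial(n=6, p=0.53).

For a Binomial distribution, the PMF gives us the probability of each outcome.

Using the PMF formula:
P(X = 4) = 0.261451

Rounded to 4 decimal places: 0.2615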